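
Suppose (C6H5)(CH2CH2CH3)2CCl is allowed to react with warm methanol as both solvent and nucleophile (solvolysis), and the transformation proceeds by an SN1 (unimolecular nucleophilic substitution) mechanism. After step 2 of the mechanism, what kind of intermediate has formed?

oxonium ion

Step 1: Unassisted departure of Cl⁻ (taking the C–Cl bonding pair) generates a tertiary carbocation.
Step 2: Nucleophilic capture: the oxygen of CH3OH bonds to the cationic carbon, producing an oxonium-ion intermediate.
After step 2 the species present is an oxonium ion.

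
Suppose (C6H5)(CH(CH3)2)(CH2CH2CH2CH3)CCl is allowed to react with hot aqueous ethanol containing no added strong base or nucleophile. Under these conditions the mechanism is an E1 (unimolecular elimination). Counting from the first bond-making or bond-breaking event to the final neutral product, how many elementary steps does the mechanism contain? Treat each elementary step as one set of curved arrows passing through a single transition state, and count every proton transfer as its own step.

Step 1: Ionisation: the C–Cl σ-bond cleaves heterolytically; both bonding electrons depart with Cl⁻, leaving a tertiary carbocation at the α-carbon.
(No 1,2-shift: no single shift to an adjacent carbon would give a more stable cation.)
Step 2: Loss of a β-proton to a water (or ethanol) molecule of the solvent: the C–H bonding pair collapses toward the cationic carbon to form the C=C π bond, yielding the alkene.
Total: 2 elementary steps.

2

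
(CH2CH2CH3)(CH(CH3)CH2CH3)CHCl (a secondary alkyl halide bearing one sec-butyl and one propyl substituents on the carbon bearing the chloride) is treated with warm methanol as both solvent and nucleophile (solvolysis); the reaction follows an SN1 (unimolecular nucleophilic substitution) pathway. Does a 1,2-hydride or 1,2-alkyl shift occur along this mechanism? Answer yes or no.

yes

The first-formed carbocation is secondary.
The adjacent sec-butyl carbon already bears 2 other carbon substituents and has a hydrogen to migrate; after a 1,2-hydride shift from that carbon the positive charge sits on a tertiary centre.
Tertiary is more stable than secondary, so the shift occurs.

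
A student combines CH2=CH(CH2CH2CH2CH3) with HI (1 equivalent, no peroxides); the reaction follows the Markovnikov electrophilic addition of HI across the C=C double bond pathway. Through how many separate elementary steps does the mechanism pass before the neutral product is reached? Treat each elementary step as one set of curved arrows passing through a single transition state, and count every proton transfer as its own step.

2

Step 1: Protonation of the alkene by HI: the π bond acts as the nucleophile and picks up H⁺, giving the more stable (Markovnikov) secondary carbocation. The H–I bond breaks heterolytically, releasing I⁻.
(No 1,2-shift: no single shift to an adjacent carbon would give a more stable cation.)
Step 2: Nucleophilic attack by I⁻ on the carbocation completes the addition, giving R–I.
Total: 2 elementary steps.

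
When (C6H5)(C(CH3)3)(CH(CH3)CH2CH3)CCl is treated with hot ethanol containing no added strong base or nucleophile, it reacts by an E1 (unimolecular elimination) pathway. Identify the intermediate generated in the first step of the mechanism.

Step 1: Rate-determining heterolysis of the C–Cl bond gives Cl⁻ and a tertiary carbocation.
After step 1 the species present is a tertiary carbocation.

tertiary carbocation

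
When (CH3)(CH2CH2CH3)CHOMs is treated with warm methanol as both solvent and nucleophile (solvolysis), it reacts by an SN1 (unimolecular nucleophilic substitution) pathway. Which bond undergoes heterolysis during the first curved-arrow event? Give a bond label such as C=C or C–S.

C–O

Step 1: Unassisted departure of MsO⁻ (taking the C–O bonding pair) generates a secondary carbocation.
The bond broken in this step is the C–O bond.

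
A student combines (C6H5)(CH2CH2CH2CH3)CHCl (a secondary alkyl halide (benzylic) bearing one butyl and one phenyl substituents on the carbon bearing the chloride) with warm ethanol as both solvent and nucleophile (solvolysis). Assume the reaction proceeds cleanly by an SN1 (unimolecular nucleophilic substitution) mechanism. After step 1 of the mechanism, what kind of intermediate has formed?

Step 1: Unassisted departure of Cl⁻ (taking the C–Cl bonding pair) generates a secondary carbocation.
After step 1 the species present is a secondary carbocation.

secondary carbocation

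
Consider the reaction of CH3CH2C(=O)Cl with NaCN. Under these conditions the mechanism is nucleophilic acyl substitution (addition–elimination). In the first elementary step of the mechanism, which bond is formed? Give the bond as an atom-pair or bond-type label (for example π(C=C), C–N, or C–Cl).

C–C

Step 1: CN⁻ adds to the carbonyl carbon; the C=O π electrons shift onto oxygen and a tetrahedral alkoxide intermediate forms.
The bond formed in this step is the C–C bond.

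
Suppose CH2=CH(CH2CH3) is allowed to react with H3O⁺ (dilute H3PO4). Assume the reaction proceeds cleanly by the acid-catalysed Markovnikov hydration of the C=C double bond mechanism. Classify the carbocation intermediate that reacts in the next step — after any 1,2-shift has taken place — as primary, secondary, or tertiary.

Step 1: Protonation of the alkene by H3O⁺: the π bond acts as the nucleophile and picks up H⁺, giving the more stable (Markovnikov) secondary carbocation. H2O is released.
No single 1,2-shift to an adjacent carbon would give a more-substituted cation, so no rearrangement occurs.

secondary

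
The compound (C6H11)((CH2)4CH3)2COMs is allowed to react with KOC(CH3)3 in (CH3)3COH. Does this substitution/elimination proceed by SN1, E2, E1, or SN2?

E2

Conditions: a strong/bulky base with a tertiary substrate bearing a β-hydrogen.
These conditions are the textbook signature of the E2 pathway.
A strong (often hindered) base removes a β-H in concert with loss of the leaving group — bimolecular elimination.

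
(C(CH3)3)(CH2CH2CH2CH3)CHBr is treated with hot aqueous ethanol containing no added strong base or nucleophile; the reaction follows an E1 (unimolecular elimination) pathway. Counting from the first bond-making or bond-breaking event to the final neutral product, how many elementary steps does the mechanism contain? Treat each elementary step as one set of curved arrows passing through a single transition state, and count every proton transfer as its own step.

3

Step 1: Unassisted departure of Br⁻ (taking the C–Br bonding pair) generates a secondary carbocation.
Step 2: A methyl group with its bonding pair migrates from the adjacent tert-butyl carbon to the cationic centre — a 1,2-methyl shift — upgrading the secondary cation to a tertiary one.
Step 3: Loss of a β-proton to a water (or ethanol) molecule of the solvent: the C–H bonding pair collapses toward the cationic carbon to form the C=C π bond, yielding the alkene.
Total: 3 elementary steps.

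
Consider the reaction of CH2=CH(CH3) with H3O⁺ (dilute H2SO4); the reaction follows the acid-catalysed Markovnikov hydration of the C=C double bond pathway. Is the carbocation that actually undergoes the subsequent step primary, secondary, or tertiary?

secondary

Step 1: Protonation of the alkene by H3O⁺: the π bond acts as the nucleophile and picks up H⁺, giving the more stable (Markovnikov) secondary carbocation. H2O is released.
No single 1,2-shift to an adjacent carbon would give a more-substituted cation, so no rearrangement occurs.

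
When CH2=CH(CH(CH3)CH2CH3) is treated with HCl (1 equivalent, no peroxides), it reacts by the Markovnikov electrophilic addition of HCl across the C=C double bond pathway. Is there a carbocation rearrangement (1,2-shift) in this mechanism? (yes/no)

yes

The first-formed carbocation is secondary.
The adjacent sec-butyl carbon already bears 2 other carbon substituents and has a hydrogen to migrate; after a 1,2-hydride shift from that carbon the positive charge sits on a tertiary centre.
Tertiary is more stable than secondary, so the shift occurs.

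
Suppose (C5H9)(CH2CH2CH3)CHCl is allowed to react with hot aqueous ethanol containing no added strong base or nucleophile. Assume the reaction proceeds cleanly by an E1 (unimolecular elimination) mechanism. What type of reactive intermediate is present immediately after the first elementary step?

Step 1: Unassisted departure of Cl⁻ (taking the C–Cl bonding pair) generates a secondary carbocation.
After step 1 the species present is a secondary carbocation.

secondary carbocation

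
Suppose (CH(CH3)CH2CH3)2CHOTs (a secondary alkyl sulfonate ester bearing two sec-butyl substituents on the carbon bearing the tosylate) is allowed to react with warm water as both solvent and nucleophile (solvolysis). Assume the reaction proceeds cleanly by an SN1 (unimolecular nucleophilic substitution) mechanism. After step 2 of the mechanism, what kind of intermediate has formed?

tertiary carbocation

Step 1: Ionisation: the C–O σ-bond cleaves heterolytically; both bonding electrons depart with TsO⁻, leaving a secondary carbocation at the α-carbon.
Step 2: A 1,2-hydride shift from the adjacent sec-butyl carbon moves the positive charge from the secondary centre to an adjacent carbon, generating a more stable tertiary carbocation.
After step 2 the species present is a tertiary carbocation.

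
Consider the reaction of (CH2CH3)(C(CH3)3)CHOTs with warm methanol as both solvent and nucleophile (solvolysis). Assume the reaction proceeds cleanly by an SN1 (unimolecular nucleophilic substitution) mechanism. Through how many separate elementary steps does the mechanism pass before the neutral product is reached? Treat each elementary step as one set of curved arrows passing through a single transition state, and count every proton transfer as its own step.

4

Step 1: The C–O bond breaks with both electrons going to the tosylate; TsO⁻ leaves and a secondary carbocation remains.
Step 2: A methyl group with its bonding pair migrates from the adjacent tert-butyl carbon to the cationic centre — a 1,2-methyl shift — upgrading the secondary cation to a tertiary one.
Step 3: A lone pair on the oxygen of CH3OH attacks the carbocation, forming a new C–O σ-bond and an oxonium ion.
Step 4: Deprotonation of the oxonium oxygen by solvent methanol yields the neutral ether.
Total: 4 elementary steps.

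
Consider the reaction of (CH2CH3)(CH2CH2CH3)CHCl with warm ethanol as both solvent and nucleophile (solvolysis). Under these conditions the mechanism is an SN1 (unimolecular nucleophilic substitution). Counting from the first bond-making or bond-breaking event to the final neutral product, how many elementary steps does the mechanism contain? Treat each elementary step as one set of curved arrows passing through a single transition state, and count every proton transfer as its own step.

3

Step 1: The C–Cl bond breaks with both electrons going to the chloride; Cl⁻ leaves and a secondary carbocation remains.
(No 1,2-shift: no single shift to an adjacent carbon would give a more stable cation.)
Step 2: CH3CH2OH donates an oxygen lone pair into the empty p orbital of the cation, giving a protonated ether (an oxonium ion).
Step 3: Deprotonation of the oxonium oxygen by solvent ethanol yields the neutral ether.
Total: 3 elementary steps.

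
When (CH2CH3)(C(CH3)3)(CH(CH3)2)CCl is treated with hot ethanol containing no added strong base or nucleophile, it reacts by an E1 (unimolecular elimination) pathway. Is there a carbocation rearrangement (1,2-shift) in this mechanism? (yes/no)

no

The first-formed carbocation is tertiary.
No single 1,2-shift to an adjacent carbon would produce a more-substituted cation than the one already present, so no rearrangement occurs.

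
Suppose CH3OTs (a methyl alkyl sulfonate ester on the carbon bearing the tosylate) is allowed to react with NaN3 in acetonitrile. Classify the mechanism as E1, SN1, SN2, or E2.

SN2

Conditions: a methyl substrate with a strong nucleophile in the polar aprotic solvent acetonitrile.
These conditions are the textbook signature of the SN2 pathway.
An unhindered substrate with a strong nucleophile in a polar aprotic solvent favours one-step backside displacement.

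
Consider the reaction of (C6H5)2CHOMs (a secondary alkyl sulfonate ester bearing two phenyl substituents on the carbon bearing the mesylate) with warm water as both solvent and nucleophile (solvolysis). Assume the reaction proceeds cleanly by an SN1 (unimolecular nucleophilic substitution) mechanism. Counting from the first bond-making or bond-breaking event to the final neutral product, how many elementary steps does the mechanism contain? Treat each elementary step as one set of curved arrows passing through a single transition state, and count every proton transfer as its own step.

3

Step 1: Rate-determining heterolysis of the C–O bond gives MsO⁻ and a secondary carbocation.
(No 1,2-shift: no single shift to an adjacent carbon would give a more stable cation.)
Step 2: H2O donates an oxygen lone pair into the empty p orbital of the cation, giving a protonated alcohol (an oxonium ion).
Step 3: Proton transfer from the O–H of the oxonium ion to a solvent molecule delivers the neutral alcohol.
Total: 3 elementary steps.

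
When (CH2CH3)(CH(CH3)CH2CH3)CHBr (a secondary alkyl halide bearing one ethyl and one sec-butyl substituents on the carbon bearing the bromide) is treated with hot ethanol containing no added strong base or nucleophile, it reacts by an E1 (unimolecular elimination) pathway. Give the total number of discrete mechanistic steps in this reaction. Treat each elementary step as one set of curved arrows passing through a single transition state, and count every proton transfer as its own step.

Step 1: The C–Br bond breaks with both electrons going to the bromide; Br⁻ leaves and a secondary carbocation remains.
Step 2: Carbocation rearrangement: a 1,2-hydride shift from the adjacent sec-butyl carbon converts the initially-formed secondary cation into the more stable tertiary cation.
Step 3: A weak base (an ethanol molecule from the solvent) removes a proton from a carbon adjacent to the cationic centre; the electrons of that C–H bond become the new π(C=C) bond, giving the alkene.
Total: 3 elementary steps.

3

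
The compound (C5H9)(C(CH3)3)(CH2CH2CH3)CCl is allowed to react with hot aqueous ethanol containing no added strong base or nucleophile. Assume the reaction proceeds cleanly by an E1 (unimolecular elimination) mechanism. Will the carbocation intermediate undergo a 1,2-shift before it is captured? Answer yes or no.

The first-formed carbocation is tertiary.
No single 1,2-shift to an adjacent carbon would produce a more-substituted cation than the one already present, so no rearrangement occurs.

no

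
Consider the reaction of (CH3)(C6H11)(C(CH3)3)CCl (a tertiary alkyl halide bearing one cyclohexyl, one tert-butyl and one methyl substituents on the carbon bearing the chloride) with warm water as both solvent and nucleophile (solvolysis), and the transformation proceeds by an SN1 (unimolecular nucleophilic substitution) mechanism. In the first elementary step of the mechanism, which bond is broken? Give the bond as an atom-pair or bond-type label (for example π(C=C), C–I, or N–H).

Step 1: Ionisation: the C–Cl σ-bond cleaves heterolytically; both bonding electrons depart with Cl⁻, leaving a tertiary carbocation at the α-carbon.
The bond broken in this step is the C–Cl bond.

C–Cl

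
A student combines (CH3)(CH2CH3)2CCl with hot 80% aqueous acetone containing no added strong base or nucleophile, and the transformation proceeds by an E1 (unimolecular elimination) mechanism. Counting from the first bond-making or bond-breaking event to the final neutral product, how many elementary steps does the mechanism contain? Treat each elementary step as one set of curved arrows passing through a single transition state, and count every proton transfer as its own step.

Step 1: Rate-determining heterolysis of the C–Cl bond gives Cl⁻ and a tertiary carbocation.
(No 1,2-shift: no single shift to an adjacent carbon would give a more stable cation.)
Step 2: A weak base (a water molecule from the solvent) removes a proton from a carbon adjacent to the cationic centre; the electrons of that C–H bond become the new π(C=C) bond, giving the alkene.
Total: 2 elementary steps.

2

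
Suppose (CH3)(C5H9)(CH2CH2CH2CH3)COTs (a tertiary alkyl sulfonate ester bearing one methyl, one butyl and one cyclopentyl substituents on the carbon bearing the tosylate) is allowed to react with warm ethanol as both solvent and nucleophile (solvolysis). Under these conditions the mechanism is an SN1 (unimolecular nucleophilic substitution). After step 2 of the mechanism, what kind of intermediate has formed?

Step 1: Rate-determining heterolysis of the C–O bond gives TsO⁻ and a tertiary carbocation.
Step 2: Nucleophilic capture: the oxygen of CH3CH2OH bonds to the cationic carbon, producing an oxonium-ion intermediate.
After step 2 the species present is an oxonium ion.

oxonium ion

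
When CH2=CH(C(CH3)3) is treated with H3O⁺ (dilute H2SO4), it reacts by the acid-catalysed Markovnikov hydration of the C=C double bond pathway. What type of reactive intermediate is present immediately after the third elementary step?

Step 1: Protonation of the alkene by H3O⁺: the π bond acts as the nucleophile and picks up H⁺, giving the more stable (Markovnikov) secondary carbocation. H2O is released.
Step 2: A 1,2-methyl shift from the adjacent tert-butyl carbon moves the positive charge from the secondary centre to an adjacent carbon, generating a more stable tertiary carbocation.
Step 3: A lone pair on the oxygen of H2O attacks the carbocation, forming a C–O bond and an oxonium ion (a protonated alcohol).
After step 3 the species present is an oxonium ion.

oxonium ion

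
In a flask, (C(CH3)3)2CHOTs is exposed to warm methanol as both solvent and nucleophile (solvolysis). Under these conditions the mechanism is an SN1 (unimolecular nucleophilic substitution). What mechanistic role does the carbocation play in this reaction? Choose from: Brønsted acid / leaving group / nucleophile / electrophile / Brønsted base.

electrophile

Step 3: Nucleophilic capture: the oxygen of CH3OH bonds to the cationic carbon, producing an oxonium-ion intermediate.
The carbocation accepts an electron pair into an empty or π* orbital — it is the electrophile.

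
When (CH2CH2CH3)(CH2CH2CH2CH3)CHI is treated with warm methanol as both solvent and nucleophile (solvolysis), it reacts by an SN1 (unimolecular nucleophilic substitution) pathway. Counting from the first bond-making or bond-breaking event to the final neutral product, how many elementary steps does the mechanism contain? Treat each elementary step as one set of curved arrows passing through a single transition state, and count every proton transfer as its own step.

3

Step 1: Ionisation: the C–I σ-bond cleaves heterolytically; both bonding electrons depart with I⁻, leaving a secondary carbocation at the α-carbon.
(No 1,2-shift: no single shift to an adjacent carbon would give a more stable cation.)
Step 2: Nucleophilic capture: the oxygen of CH3OH bonds to the cationic carbon, producing an oxonium-ion intermediate.
Step 3: Deprotonation of the oxonium oxygen by solvent methanol yields the neutral ether.
Total: 3 elementary steps.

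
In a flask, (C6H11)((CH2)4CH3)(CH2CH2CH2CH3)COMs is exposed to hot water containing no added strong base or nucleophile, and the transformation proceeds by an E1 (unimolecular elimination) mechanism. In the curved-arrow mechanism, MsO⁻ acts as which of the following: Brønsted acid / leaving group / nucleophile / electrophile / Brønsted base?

Step 1: Ionisation: the C–O σ-bond cleaves heterolytically; both bonding electrons depart with MsO⁻, leaving a tertiary carbocation at the α-carbon.
MsO⁻ departs with both electrons of the breaking σ-bond — that is the definition of a leaving group.

leaving group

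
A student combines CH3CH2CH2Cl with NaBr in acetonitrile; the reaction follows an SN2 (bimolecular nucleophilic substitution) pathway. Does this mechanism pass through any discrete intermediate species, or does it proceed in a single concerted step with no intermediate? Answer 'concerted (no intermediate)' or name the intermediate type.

The bromide nucleophile donates a lone pair from Br to the α-carbon in a backside attack; simultaneously the C–Cl σ-bond breaks and both of its electrons leave with Cl⁻. One concerted step with inversion of configuration.
All bond changes occur in one transition state; no discrete intermediate is formed.

concerted (no intermediate)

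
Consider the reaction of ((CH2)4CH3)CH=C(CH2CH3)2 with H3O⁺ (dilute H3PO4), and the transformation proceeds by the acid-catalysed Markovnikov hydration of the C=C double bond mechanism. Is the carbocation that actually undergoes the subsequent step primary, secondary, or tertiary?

Step 1: Electrophilic addition begins with the π(C=C) electrons forming a bond to the proton of H3O⁺. Following Markovnikov's rule, the resulting cation is tertiary. H2O is released.
No single 1,2-shift to an adjacent carbon would give a more-substituted cation, so no rearrangement occurs.

tertiary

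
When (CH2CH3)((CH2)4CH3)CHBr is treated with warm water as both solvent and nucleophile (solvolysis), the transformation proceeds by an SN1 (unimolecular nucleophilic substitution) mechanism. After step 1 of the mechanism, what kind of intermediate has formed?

secondary carbocation

Step 1: Rate-determining heterolysis of the C–Br bond gives Br⁻ and a secondary carbocation.
After step 1 the species present is a secondary carbocation.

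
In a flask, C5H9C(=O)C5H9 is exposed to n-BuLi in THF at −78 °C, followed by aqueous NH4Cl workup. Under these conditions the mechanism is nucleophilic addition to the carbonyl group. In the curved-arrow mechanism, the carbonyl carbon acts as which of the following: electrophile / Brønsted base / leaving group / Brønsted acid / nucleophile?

Step 1: the carbanion-like carbon of n-BuLi attacks the sp² carbonyl carbon; the C=O π bond breaks and the electrons end up as a lone pair on the alkoxide oxygen of the tetrahedral intermediate.
The carbonyl carbon accepts an electron pair into an empty or π* orbital — it is the electrophile.

electrophile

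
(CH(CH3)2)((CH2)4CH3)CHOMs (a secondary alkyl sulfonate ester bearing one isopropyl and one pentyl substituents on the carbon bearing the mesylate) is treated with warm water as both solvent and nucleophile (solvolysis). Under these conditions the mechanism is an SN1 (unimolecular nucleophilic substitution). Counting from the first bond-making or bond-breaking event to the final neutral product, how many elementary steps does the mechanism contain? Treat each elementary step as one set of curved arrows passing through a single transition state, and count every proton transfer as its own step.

4

Step 1: Ionisation: the C–O σ-bond cleaves heterolytically; both bonding electrons depart with MsO⁻, leaving a secondary carbocation at the α-carbon.
Step 2: Carbocation rearrangement: a 1,2-hydride shift from the adjacent isopropyl carbon converts the initially-formed secondary cation into the more stable tertiary cation.
Step 3: Nucleophilic capture: the oxygen of H2O bonds to the cationic carbon, producing an oxonium-ion intermediate.
Step 4: A second solvent molecule removes the proton on oxygen, giving the neutral alcohol product.
Total: 4 elementary steps.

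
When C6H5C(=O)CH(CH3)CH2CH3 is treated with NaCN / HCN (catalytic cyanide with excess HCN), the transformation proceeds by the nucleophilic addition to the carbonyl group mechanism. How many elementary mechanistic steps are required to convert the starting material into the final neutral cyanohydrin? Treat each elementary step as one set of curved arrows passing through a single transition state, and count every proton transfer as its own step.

Step 1: CN⁻ attacks the sp² carbonyl carbon; the C=O π bond breaks and the electrons end up as a lone pair on the alkoxide oxygen of the tetrahedral intermediate.
Step 2: The alkoxide is protonated in situ by undissociated HCN, yielding a cyanohydrin; the CN⁻ so formed carries on the cycle.
Total: 2 elementary steps.

2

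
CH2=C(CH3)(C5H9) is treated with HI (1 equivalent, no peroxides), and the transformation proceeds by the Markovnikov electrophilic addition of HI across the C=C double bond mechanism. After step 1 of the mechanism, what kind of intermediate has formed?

tertiary carbocation

Step 1: The π electrons of the C=C bond attack a proton of HI; Markovnikov addition places the new C–H on the less-substituted alkene carbon, so the positive charge ends up on the more-substituted carbon — a tertiary carbocation. The H–I bond breaks heterolytically, releasing I⁻.
After step 1 the species present is a tertiary carbocation.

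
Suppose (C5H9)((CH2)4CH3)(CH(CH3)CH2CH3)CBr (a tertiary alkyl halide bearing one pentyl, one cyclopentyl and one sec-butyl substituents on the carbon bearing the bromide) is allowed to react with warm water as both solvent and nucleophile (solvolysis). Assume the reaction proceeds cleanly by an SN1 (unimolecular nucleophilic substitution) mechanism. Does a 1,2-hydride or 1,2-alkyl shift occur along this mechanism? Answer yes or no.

no

The first-formed carbocation is tertiary.
No single 1,2-shift to an adjacent carbon would produce a more-substituted cation than the one already present, so no rearrangement occurs.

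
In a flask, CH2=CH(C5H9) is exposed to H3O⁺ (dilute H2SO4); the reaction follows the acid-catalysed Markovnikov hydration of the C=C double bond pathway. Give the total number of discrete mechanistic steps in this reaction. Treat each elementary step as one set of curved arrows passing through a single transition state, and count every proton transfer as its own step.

4

Step 1: Electrophilic addition begins with the π(C=C) electrons forming a bond to the proton of H3O⁺. Following Markovnikov's rule, the resulting cation is secondary. H2O is released.
Step 2: Carbocation rearrangement: a 1,2-hydride shift from the adjacent cyclopentyl carbon converts the initially-formed secondary cation into the more stable tertiary cation.
Step 3: Nucleophilic capture of the cation by H2O produces the protonated alcohol (an oxonium ion).
Step 4: Proton transfer from the O–H of the oxonium ion to H2O completes the catalytic cycle and yields the alcohol.
Total: 4 elementary steps.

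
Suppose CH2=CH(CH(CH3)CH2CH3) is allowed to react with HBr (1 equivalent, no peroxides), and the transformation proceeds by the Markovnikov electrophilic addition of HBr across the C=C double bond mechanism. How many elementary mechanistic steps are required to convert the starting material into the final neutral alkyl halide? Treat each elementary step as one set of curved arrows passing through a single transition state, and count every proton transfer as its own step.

3

Step 1: Electrophilic addition begins with the π(C=C) electrons forming a bond to the proton of HBr. Following Markovnikov's rule, the resulting cation is secondary. The H–Br bond breaks heterolytically, releasing Br⁻.
Step 2: A 1,2-hydride shift from the adjacent sec-butyl carbon moves the positive charge from the secondary centre to an adjacent carbon, generating a more stable tertiary carbocation.
Step 3: Nucleophilic attack by Br⁻ on the carbocation completes the addition, giving R–Br.
Total: 3 elementary steps.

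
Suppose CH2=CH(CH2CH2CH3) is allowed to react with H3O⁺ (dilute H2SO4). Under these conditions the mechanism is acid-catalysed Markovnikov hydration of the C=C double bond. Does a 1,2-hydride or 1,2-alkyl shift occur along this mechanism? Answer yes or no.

The first-formed carbocation is secondary.
No single 1,2-shift to an adjacent carbon would produce a more-substituted cation than the one already present, so no rearrangement occurs.

no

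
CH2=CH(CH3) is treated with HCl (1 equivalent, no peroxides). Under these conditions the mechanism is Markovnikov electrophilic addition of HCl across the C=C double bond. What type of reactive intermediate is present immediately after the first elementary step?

secondary carbocation

Step 1: Electrophilic addition begins with the π(C=C) electrons forming a bond to the proton of HCl. Following Markovnikov's rule, the resulting cation is secondary. The H–Cl bond breaks heterolytically, releasing Cl⁻.
After step 1 the species present is a secondary carbocation.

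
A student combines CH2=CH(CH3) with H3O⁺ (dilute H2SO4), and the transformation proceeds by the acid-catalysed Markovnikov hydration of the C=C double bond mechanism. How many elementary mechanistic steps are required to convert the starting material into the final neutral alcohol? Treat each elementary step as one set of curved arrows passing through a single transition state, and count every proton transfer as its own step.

3

Step 1: Electrophilic addition begins with the π(C=C) electrons forming a bond to the proton of H3O⁺. Following Markovnikov's rule, the resulting cation is secondary. H2O is released.
(No 1,2-shift: no single shift to an adjacent carbon would give a more stable cation.)
Step 2: A lone pair on the oxygen of H2O attacks the carbocation, forming a C–O bond and an oxonium ion (a protonated alcohol).
Step 3: Proton transfer from the O–H of the oxonium ion to H2O completes the catalytic cycle and yields the alcohol.
Total: 3 elementary steps.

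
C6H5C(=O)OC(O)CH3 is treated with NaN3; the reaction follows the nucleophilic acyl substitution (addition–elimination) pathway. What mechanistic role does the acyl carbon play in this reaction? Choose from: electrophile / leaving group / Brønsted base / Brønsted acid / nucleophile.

Step 1: A lone pair on the N of N3⁻ attacks the electrophilic acyl carbon; the π(C=O) electrons move onto oxygen, giving a tetrahedral intermediate.
The acyl carbon accepts an electron pair into an empty or π* orbital — it is the electrophile.

electrophile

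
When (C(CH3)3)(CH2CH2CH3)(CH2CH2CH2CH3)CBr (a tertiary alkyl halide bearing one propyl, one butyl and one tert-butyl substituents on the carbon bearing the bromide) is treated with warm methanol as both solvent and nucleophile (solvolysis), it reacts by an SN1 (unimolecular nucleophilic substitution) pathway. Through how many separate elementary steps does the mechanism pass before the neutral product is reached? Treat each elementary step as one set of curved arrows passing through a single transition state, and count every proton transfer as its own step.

3

Step 1: Ionisation: the C–Br σ-bond cleaves heterolytically; both bonding electrons depart with Br⁻, leaving a tertiary carbocation at the α-carbon.
(No 1,2-shift: no single shift to an adjacent carbon would give a more stable cation.)
Step 2: Nucleophilic capture: the oxygen of CH3OH bonds to the cationic carbon, producing an oxonium-ion intermediate.
Step 3: A second solvent molecule removes the proton on oxygen, giving the neutral ether product.
Total: 3 elementary steps.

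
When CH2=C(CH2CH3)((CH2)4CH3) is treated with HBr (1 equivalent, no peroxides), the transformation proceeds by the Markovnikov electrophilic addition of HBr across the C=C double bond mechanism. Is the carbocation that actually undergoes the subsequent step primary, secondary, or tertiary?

Step 1: Protonation of the alkene by HBr: the π bond acts as the nucleophile and picks up H⁺, giving the more stable (Markovnikov) tertiary carbocation. The H–Br bond breaks heterolytically, releasing Br⁻.
No single 1,2-shift to an adjacent carbon would give a more-substituted cation, so no rearrangement occurs.

tertiary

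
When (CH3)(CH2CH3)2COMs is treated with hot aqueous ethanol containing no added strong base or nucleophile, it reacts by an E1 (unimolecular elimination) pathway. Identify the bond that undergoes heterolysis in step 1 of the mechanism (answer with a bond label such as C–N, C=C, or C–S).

C–O

Step 1: Rate-determining heterolysis of the C–O bond gives MsO⁻ and a tertiary carbocation.
The bond broken in this step is the C–O bond.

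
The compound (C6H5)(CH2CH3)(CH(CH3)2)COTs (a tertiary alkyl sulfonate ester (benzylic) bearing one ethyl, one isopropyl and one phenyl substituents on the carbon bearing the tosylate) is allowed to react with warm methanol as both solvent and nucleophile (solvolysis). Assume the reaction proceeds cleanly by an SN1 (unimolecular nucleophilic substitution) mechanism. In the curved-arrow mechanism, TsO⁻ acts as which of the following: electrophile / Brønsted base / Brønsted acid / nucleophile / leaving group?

Step 1: Unassisted departure of TsO⁻ (taking the C–O bonding pair) generates a tertiary carbocation.
TsO⁻ departs with both electrons of the breaking σ-bond — that is the definition of a leaving group.

leaving group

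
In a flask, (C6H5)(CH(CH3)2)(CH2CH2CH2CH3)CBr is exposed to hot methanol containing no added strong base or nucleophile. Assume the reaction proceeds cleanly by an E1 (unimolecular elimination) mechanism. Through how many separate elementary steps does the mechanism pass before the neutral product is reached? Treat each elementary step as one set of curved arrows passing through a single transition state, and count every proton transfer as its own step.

2

Step 1: Unassisted departure of Br⁻ (taking the C–Br bonding pair) generates a tertiary carbocation.
(No 1,2-shift: no single shift to an adjacent carbon would give a more stable cation.)
Step 2: A weak base (a methanol molecule from the solvent) removes a proton from a carbon adjacent to the cationic centre; the electrons of that C–H bond become the new π(C=C) bond, giving the alkene.
Total: 2 elementary steps.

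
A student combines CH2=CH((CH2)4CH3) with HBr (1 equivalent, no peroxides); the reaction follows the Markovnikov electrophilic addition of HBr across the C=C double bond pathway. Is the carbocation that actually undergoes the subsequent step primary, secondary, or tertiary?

secondary

Step 1: The π electrons of the C=C bond attack a proton of HBr; Markovnikov addition places the new C–H on the less-substituted alkene carbon, so the positive charge ends up on the more-substituted carbon — a secondary carbocation. The H–Br bond breaks heterolytically, releasing Br⁻.
No single 1,2-shift to an adjacent carbon would give a more-substituted cation, so no rearrangement occurs.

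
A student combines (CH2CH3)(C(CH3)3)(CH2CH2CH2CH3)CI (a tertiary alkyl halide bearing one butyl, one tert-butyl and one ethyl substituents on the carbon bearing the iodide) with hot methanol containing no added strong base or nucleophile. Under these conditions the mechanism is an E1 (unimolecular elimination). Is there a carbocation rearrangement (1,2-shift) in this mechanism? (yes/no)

no

The first-formed carbocation is tertiary.
No single 1,2-shift to an adjacent carbon would produce a more-substituted cation than the one already present, so no rearrangement occurs.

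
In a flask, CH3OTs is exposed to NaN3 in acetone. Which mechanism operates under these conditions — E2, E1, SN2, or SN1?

Conditions: a methyl substrate with a strong nucleophile in the polar aprotic solvent acetone.
These conditions are the textbook signature of the SN2 pathway.
An unhindered substrate with a strong nucleophile in a polar aprotic solvent favours one-step backside displacement.

SN2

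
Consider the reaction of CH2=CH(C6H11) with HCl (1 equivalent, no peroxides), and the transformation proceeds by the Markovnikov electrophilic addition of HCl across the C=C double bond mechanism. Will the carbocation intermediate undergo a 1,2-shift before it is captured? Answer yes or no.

The first-formed carbocation is secondary.
The adjacent cyclohexyl carbon already bears 2 other carbon substituents and has a hydrogen to migrate; after a 1,2-hydride shift from that carbon the positive charge sits on a tertiary centre.
Tertiary is more stable than secondary, so the shift occurs.

yes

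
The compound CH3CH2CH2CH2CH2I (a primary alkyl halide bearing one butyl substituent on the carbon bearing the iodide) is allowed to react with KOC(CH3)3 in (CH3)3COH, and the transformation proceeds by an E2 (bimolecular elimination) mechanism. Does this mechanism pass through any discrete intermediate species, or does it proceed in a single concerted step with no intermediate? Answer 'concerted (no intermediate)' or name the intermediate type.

The strong base (CH3)3CO⁻ removes a β-hydrogen; in the same concerted event the electrons of the breaking C–H bond form the new π(C=C) bond and the C–I σ-bond breaks, expelling I⁻. Anti-periplanar geometry; one transition state.
All bond changes occur in one transition state; no discrete intermediate is formed.

concerted (no intermediate)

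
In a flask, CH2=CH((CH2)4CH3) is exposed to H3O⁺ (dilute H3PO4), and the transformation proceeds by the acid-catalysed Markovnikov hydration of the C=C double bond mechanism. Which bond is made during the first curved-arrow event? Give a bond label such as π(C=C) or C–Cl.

C–H

Step 1: Protonation of the alkene by H3O⁺: the π bond acts as the nucleophile and picks up H⁺, giving the more stable (Markovnikov) secondary carbocation. H2O is released.
The bond formed in this step is the C–H bond.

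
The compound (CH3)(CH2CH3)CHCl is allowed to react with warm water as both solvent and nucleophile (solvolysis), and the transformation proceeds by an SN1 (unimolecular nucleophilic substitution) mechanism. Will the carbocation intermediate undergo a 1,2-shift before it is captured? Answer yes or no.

The first-formed carbocation is secondary.
No single 1,2-shift to an adjacent carbon would produce a more-substituted cation than the one already present, so no rearrangement occurs.

no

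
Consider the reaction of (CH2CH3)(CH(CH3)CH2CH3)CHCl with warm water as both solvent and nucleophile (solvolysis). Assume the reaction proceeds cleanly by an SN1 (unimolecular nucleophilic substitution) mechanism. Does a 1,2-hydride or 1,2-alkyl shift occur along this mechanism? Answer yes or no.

The first-formed carbocation is secondary.
The adjacent sec-butyl carbon already bears 2 other carbon substituents and has a hydrogen to migrate; after a 1,2-hydride shift from that carbon the positive charge sits on a tertiary centre.
Tertiary is more stable than secondary, so the shift occurs.

yes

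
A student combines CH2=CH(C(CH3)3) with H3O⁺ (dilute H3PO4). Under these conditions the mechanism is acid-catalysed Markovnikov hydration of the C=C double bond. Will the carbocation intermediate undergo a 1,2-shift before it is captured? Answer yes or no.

yes

The first-formed carbocation is secondary.
The adjacent tert-butyl carbon has no hydrogen but bears methyl groups; migration of one methyl with its bonding pair (a 1,2-methyl shift) places the charge on a tertiary centre.
Tertiary is more stable than secondary, so the shift occurs.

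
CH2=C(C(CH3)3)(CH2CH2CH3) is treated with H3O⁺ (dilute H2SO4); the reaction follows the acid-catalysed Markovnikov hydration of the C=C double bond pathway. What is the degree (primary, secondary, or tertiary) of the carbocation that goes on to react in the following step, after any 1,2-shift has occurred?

Step 1: Protonation of the alkene by H3O⁺: the π bond acts as the nucleophile and picks up H⁺, giving the more stable (Markovnikov) tertiary carbocation. H2O is released.
No single 1,2-shift to an adjacent carbon would give a more-substituted cation, so no rearrangement occurs.

tertiary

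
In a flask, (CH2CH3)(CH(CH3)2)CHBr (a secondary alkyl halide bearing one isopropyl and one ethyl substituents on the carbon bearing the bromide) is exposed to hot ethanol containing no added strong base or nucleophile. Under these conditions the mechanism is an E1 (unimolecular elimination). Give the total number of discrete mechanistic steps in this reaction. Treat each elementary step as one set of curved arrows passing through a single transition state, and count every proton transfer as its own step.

Step 1: Rate-determining heterolysis of the C–Br bond gives Br⁻ and a secondary carbocation.
Step 2: A hydride (H with its bonding pair) migrates from the adjacent isopropyl carbon to the cationic centre — a 1,2-hydride shift — upgrading the secondary cation to a tertiary one.
Step 3: A weak base (an ethanol molecule from the solvent) removes a proton from a carbon adjacent to the cationic centre; the electrons of that C–H bond become the new π(C=C) bond, giving the alkene.
Total: 3 elementary steps.

3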